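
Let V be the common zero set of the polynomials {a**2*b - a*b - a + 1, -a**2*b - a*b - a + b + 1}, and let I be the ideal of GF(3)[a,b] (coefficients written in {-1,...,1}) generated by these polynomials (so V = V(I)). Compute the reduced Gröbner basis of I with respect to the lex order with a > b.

G = {a - b**2 + b - 1, b**3 + b}

Buchberger's algorithm terminates because the ascending chain of leading-term ideals stabilizes.

f_1 = a**2*b - a*b - a + 1, LT = a**2*b.
f_2 = -a**2*b - a*b - a + b + 1, LT = a**2*b.

S(f_1,f_2): lcm = a**2*b. S = a*b + a + b - 1.
  leading term a*b: no divisor's leading term divides it; move a*b to the remainder.
  leading term a: no divisor's leading term divides it; move a to the remainder.
  leading term b: no divisor's leading term divides it; move b to the remainder.
  leading term 1: no divisor's leading term divides it; move -1 to the remainder.
  remainder a*b + a + b - 1 ≠ 0; add g_3 = a*b + a + b - 1 to the basis.

S(f_1,g_3): lcm = a**2*b. S = -a**2 + a*b + 1.
  leading term a**2: no divisor's leading term divides it; move -a**2 to the remainder.
  leading term a*b: subtract (1)·g_3 from a*b + 1 → -a - b - 1
  leading term a: no divisor's leading term divides it; move -a to the remainder.
  leading term b: no divisor's leading term divides it; move -b to the remainder.
  leading term 1: no divisor's leading term divides it; move -1 to the remainder.
  remainder -a**2 - a - b - 1 ≠ 0; add g_4 = -a**2 - a - b - 1 to the basis.

S(f_1,g_4): lcm = a**2*b. S = a*b - a - b**2 - b + 1.
  leading term a*b: subtract (1)·g_3 from a*b - a - b**2 - b + 1 → a - b**2 + b - 1
  leading term a: no divisor's leading term divides it; move a to the remainder.
  leading term b**2: no divisor's leading term divides it; move -b**2 to the remainder.
  leading term b: no divisor's leading term divides it; move b to the remainder.
  leading term 1: no divisor's leading term divides it; move -1 to the remainder.
  remainder a - b**2 + b - 1 ≠ 0; add g_5 = a - b**2 + b - 1 to the basis.

S(f_1,g_5): lcm = a**2*b. S = a*b**3 - a*b**2 - a + 1.
  leading term a*b**3: subtract (b**2)·g_3 from a*b**3 - a*b**2 - a + 1 → a*b**2 - a - b**3 + b**2 + 1
  leading term a*b**2: subtract (b)·g_3 from a*b**2 - a - b**3 + b**2 + 1 → -a*b - a - b**3 + b + 1
  leading term a*b: subtract (-1)·g_3 from -a*b - a - b**3 + b + 1 → -b**3 - b
  leading term b**3: no divisor's leading term divides it; move -b**3 to the remainder.
  leading term b: no divisor's leading term divides it; move -b to the remainder.
  remainder -b**3 - b ≠ 0; add g_6 = -b**3 - b to the basis.

The other S-polynomials (S(f_2,g_3), S(f_2,g_4), S(g_3,g_4), S(f_2,g_5), S(g_3,g_5), S(g_4,g_5), S(f_1,g_6), S(f_2,g_6), S(g_3,g_6), S(g_4,g_6), S(g_5,g_6)) all reduce to 0 modulo the current basis, so we have a Gröbner basis.
Inter-reduce: drop elements whose leading term is divisible by another's, tail-reduce, and make monic.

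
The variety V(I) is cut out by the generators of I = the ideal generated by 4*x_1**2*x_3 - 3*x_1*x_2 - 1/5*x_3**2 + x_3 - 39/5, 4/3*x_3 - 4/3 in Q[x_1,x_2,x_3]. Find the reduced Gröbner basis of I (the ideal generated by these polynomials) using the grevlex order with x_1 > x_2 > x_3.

f_1 = 4*x_1**2*x_3 - 3*x_1*x_2 - 1/5*x_3**2 + x_3 - 39/5, LT = x_1**2*x_3.
f_2 = 4/3*x_3 - 4/3, LT = x_3.

S(f_1,f_2): lcm = x_1**2*x_3. S = x_1**2 - 3/4*x_1*x_2 - 1/20*x_3**2 + 1/4*x_3 - 39/20.
  reduce S modulo (f_1, f_2):
  remainder x_1**2 - 3/4*x_1*x_2 - 7/4 ≠ 0; add g_3 = x_1**2 - 3/4*x_1*x_2 - 7/4 to the basis.

The other S-polynomials (S(f_1,g_3), S(f_2,g_3)) all reduce to 0 modulo the current basis, so we have a Gröbner basis.
Inter-reduce: drop elements whose leading term is divisible by another's, tail-reduce, and make monic.

G = {x_1**2 - 3/4*x_1*x_2 - 7/4, x_3 - 1}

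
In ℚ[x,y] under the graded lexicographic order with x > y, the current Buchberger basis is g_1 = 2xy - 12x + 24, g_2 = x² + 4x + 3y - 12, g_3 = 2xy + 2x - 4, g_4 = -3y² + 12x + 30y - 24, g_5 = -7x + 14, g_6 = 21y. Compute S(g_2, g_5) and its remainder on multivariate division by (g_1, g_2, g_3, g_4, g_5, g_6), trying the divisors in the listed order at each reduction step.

lcm(LM(g_2), LM(g_5)) = x².
S = (lcm/LT(g_2))·g_2 − (lcm/LT(g_5))·g_5 = 6x + 3y - 12.
Reduce S modulo (g_1, g_2, g_3, g_4, g_5, g_6) in that order:
  leading term x: subtract (-6/7)·g_5 from 6x + 3y - 12 → 3y
  leading term y: subtract (1/7)·g_6 from 3y → 0
The remainder is 0, so this S-polynomial contributes no new basis element.

S(g_2, g_5) = 6x + 3y - 12; remainder on division = 0.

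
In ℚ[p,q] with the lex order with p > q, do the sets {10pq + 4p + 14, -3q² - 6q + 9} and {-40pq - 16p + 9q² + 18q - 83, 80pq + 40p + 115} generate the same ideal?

Equality of ideals is decidable: compute both reduced Gröbner bases (unique for the ordering) and check whether they agree.
Buchberger on the first generating set:
f_1 = 10pq + 4p + 14, LT = pq.
f_2 = -3q² - 6q + 9, LT = q².

S(f_1,f_2): lcm = pq². S = -8/5pq + 3p + 7/5q.
  leading term pq: subtract (-4/25)·f_1 from -8/5pq + 3p + 7/5q → 91/25p + 7/5q + 56/25
  leading term p: no divisor's leading term divides it; move 91/25p to the remainder.
  leading term q: no divisor's leading term divides it; move 7/5q to the remainder.
  leading term 1: no divisor's leading term divides it; move 56/25 to the remainder.
  remainder 91/25p + 7/5q + 56/25 ≠ 0; add g_3 = 91/25p + 7/5q + 56/25 to the basis.

The other S-polynomials (S(f_1,g_3), S(f_2,g_3)) all reduce to 0 modulo the current basis, so we have a Gröbner basis.
Inter-reduce: drop elements whose leading term is divisible by another's, tail-reduce, and make monic.
Reduced Gröbner basis: {p + 5/13q + 8/13, q² + 2q - 3}.

Buchberger on the second generating set:
h_1 = -40pq - 16p + 9q² + 18q - 83, LT = pq.
h_2 = 80pq + 40p + 115, LT = pq.

S(h_1,h_2): lcm = pq. S = -1/10p - 9/40q² - 9/20q + 51/80.
  leading term p: no divisor's leading term divides it; move -1/10p to the remainder.
  leading term q²: no divisor's leading term divides it; move -9/40q² to the remainder.
  leading term q: no divisor's leading term divides it; move -9/20q to the remainder.
  leading term 1: no divisor's leading term divides it; move 51/80 to the remainder.
  remainder -1/10p - 9/40q² - 9/20q + 51/80 ≠ 0; add k_3 = -1/10p - 9/40q² - 9/20q + 51/80 to the basis.

S(h_1,k_3): lcm = pq. S = ⅖p - 9/4q³ - 189/40q² + 237/40q + 83/40.
  leading term p: subtract (-4)·k_3 from ⅖p - 9/4q³ - 189/40q² + 237/40q + 83/40 → -9/4q³ - 45/8q² + 33/8q + 37/8
  leading term q³: no divisor's leading term divides it; move -9/4q³ to the remainder.
  leading term q²: no divisor's leading term divides it; move -45/8q² to the remainder.
  leading term q: no divisor's leading term divides it; move 33/8q to the remainder.
  leading term 1: no divisor's leading term divides it; move 37/8 to the remainder.
  remainder -9/4q³ - 45/8q² + 33/8q + 37/8 ≠ 0; add k_4 = -9/4q³ - 45/8q² + 33/8q + 37/8 to the basis.

The other S-polynomials (S(h_2,k_3), S(h_1,k_4), S(h_2,k_4), S(k_3,k_4)) all reduce to 0 modulo the current basis, so we have a Gröbner basis.
Inter-reduce: drop elements whose leading term is divisible by another's, tail-reduce, and make monic.
Reduced Gröbner basis: {p + 9/4q² + 9/2q - 51/8, q³ + 5/2q² - 11/6q - 37/18}.

The bases are distinct; the ideals are different.

No, the ideals differ.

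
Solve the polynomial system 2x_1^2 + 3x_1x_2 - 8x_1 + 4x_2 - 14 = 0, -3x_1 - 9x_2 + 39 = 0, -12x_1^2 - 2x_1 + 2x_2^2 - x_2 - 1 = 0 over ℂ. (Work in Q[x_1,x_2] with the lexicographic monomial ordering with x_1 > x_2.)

Compute a lex Gröbner basis by Buchberger's algorithm.
f_1 = 2x_1^2 + 3x_1x_2 - 8x_1 + 4x_2 - 14, LT = x_1^2.
f_2 = -3x_1 - 9x_2 + 39, LT = x_1.
f_3 = -12x_1^2 - 2x_1 + 2x_2^2 - x_2 - 1, LT = x_1^2.

S(f_1,f_2): lcm = x_1^2. S = -3/2x_1x_2 + 9x_1 + 2x_2 - 7.
  leading term x_1x_2: subtract (1/2x_2)·f_2 from -3/2x_1x_2 + 9x_1 + 2x_2 - 7 → 9x_1 + 9/2x_2^2 - 35/2x_2 - 7
  leading term x_1: subtract (-3)·f_2 from 9x_1 + 9/2x_2^2 - 35/2x_2 - 7 → 9/2x_2^2 - 89/2x_2 + 110
  leading term x_2^2: no divisor's leading term divides it; move 9/2x_2^2 to the remainder.
  leading term x_2: no divisor's leading term divides it; move -89/2x_2 to the remainder.
  leading term 1: no divisor's leading term divides it; move 110 to the remainder.
  remainder 9/2x_2^2 - 89/2x_2 + 110 ≠ 0; add h_4 = 9/2x_2^2 - 89/2x_2 + 110 to the basis.

S(f_1,f_3): lcm = x_1^2. S = 3/2x_1x_2 - 25/6x_1 + 1/6x_2^2 + 23/12x_2 - 85/12.
  leading term x_1x_2: subtract (-1/2x_2)·f_2 from 3/2x_1x_2 - 25/6x_1 + 1/6x_2^2 + 23/12x_2 - 85/12 → -25/6x_1 - 13/3x_2^2 + 257/12x_2 - 85/12
  leading term x_1: subtract (25/18)·f_2 from -25/6x_1 - 13/3x_2^2 + 257/12x_2 - 85/12 → -13/3x_2^2 + 407/12x_2 - 245/4
  leading term x_2^2: subtract (-26/27)·h_4 from -13/3x_2^2 + 407/12x_2 - 245/4 → -965/108x_2 + 4825/108
  leading term x_2: no divisor's leading term divides it; move -965/108x_2 to the remainder.
  leading term 1: no divisor's leading term divides it; move 4825/108 to the remainder.
  remainder -965/108x_2 + 4825/108 ≠ 0; add h_5 = -965/108x_2 + 4825/108 to the basis.

The other S-polynomials (S(f_2,f_3), S(f_1,h_4), S(f_2,h_4), S(f_3,h_4), S(f_1,h_5), S(f_2,h_5), S(f_3,h_5), S(h_4,h_5)) all reduce to 0 modulo the current basis, so we have a Gröbner basis.
Inter-reduce: drop elements whose leading term is divisible by another's, tail-reduce, and make monic.
Reduced Gröbner basis: {x_1 + 2, x_2 - 5}.

The lex basis is triangular: the last element involves only x_2. Solving x_2 - 5 = 0 gives x_2 ∈ {5}; substituting each value into the earlier elements determines the remaining variables.
  x_2 = 5: the earlier basis element becomes x_1 + 2 = 0, giving x_1 = -2 — point (-2, 5).
Check: every point annihilates each of the original generators.

{(-2, 5)}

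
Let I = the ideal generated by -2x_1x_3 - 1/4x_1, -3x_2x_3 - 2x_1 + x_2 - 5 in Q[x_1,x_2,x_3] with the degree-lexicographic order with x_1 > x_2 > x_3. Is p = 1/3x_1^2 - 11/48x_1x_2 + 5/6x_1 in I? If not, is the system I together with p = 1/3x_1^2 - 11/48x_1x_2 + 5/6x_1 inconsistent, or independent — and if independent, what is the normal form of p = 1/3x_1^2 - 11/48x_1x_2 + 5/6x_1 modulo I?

First compute the reduced Gröbner basis of I by Buchberger's algorithm.
f_1 = -2x_1x_3 - 1/4x_1, LT = x_1x_3.
f_2 = -3x_2x_3 - 2x_1 + x_2 - 5, LT = x_2x_3.

S(f_1,f_2): lcm = x_1x_2x_3. S = -2/3x_1^2 + 11/24x_1x_2 - 5/3x_1.
  reduce S modulo (f_1, f_2):
  remainder -2/3x_1^2 + 11/24x_1x_2 - 5/3x_1 ≠ 0; add h_3 = -2/3x_1^2 + 11/24x_1x_2 - 5/3x_1 to the basis.

The other S-polynomials (S(f_1,h_3), S(f_2,h_3)) all reduce to 0 modulo the current basis, so we have a Gröbner basis.
Inter-reduce: drop elements whose leading term is divisible by another's, tail-reduce, and make monic.
Reduced Gröbner basis: {x_1^2 - 11/16x_1x_2 + 5/2x_1, x_1x_3 + 1/8x_1, x_2x_3 + 2/3x_1 - 1/3x_2 + 5/3}.
Label its elements g_1 = x_1^2 - 11/16x_1x_2 + 5/2x_1, g_2 = x_1x_3 + 1/8x_1, g_3 = x_2x_3 + 2/3x_1 - 1/3x_2 + 5/3.

Reduce p = 1/3x_1^2 - 11/48x_1x_2 + 5/6x_1 modulo G:
  leading term x_1^2: subtract (1/3)·g_1 from 1/3x_1^2 - 11/48x_1x_2 + 5/6x_1 → 0
  normal form = 0.
Since the normal form is 0, p ∈ I.

1/3x_1^2 - 11/48x_1x_2 + 5/6x_1 lies in I (it reduces to 0).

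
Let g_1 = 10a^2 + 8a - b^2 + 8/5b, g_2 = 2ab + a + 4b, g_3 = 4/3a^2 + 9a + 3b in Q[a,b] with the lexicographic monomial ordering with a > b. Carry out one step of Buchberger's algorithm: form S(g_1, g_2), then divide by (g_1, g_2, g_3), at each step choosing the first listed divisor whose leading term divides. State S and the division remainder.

S(g_1, g_2) = -1/2a^2 - 6/5ab - 1/10b^3 + 4/25b^2; remainder on division = a - 1/10b^3 + 11/100b^2 + 62/25b.

lcm(LM(g_1), LM(g_2)) = a^2b.
S = (lcm/LT(g_1))·g_1 − (lcm/LT(g_2))·g_2 = -1/2a^2 - 6/5ab - 1/10b^3 + 4/25b^2.
Reduce S modulo (g_1, g_2, g_3) in that order:
  leading term a^2: subtract (-1/20)·g_1 from -1/2a^2 - 6/5ab - 1/10b^3 + 4/25b^2 → -6/5ab + 2/5a - 1/10b^3 + 11/100b^2 + 2/25b
  leading term ab: subtract (-3/5)·g_2 from -6/5ab + 2/5a - 1/10b^3 + 11/100b^2 + 2/25b → a - 1/10b^3 + 11/100b^2 + 62/25b
  leading term a: no divisor's leading term divides it; move a to the remainder.
  leading term b^3: no divisor's leading term divides it; move -1/10b^3 to the remainder.
  leading term b^2: no divisor's leading term divides it; move 11/100b^2 to the remainder.
  leading term b: no divisor's leading term divides it; move 62/25b to the remainder.
The remainder a - 1/10b^3 + 11/100b^2 + 62/25b is nonzero, so it would be added as the next basis element.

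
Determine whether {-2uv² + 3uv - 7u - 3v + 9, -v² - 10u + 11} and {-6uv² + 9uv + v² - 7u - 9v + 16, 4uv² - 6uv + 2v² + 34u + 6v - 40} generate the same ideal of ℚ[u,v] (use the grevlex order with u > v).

For a fixed monomial order, each ideal has a unique reduced Gröbner basis; comparing bases decides equality.
Buchberger on the first generating set:
f_1 = -2uv² + 3uv - 7u - 3v + 9, LT = uv².
f_2 = -v² - 10u + 11, LT = v².

S(f_1,f_2): lcm = uv². S = -10u² - 3/2uv + 29/2u + 3/2v - 9/2.
  leading term u²: no divisor's leading term divides it; move -10u² to the remainder.
  leading term uv: no divisor's leading term divides it; move -3/2uv to the remainder.
  leading term u: no divisor's leading term divides it; move 29/2u to the remainder.
  leading term v: no divisor's leading term divides it; move 3/2v to the remainder.
  leading term 1: no divisor's leading term divides it; move -9/2 to the remainder.
  remainder -10u² - 3/2uv + 29/2u + 3/2v - 9/2 ≠ 0; add g_3 = -10u² - 3/2uv + 29/2u + 3/2v - 9/2 to the basis.

The other S-polynomials (S(f_1,g_3), S(f_2,g_3)) all reduce to 0 modulo the current basis, so we have a Gröbner basis.
Inter-reduce: drop elements whose leading term is divisible by another's, tail-reduce, and make monic.
Reduced Gröbner basis: {u² + 3/20uv - 29/20u - 3/20v + 9/20, v² + 10u - 11}.

Buchberger on the second generating set:
h_1 = -6uv² + 9uv + v² - 7u - 9v + 16, LT = uv².
h_2 = 4uv² - 6uv + 2v² + 34u + 6v - 40, LT = uv².

S(h_1,h_2): lcm = uv². S = -⅔v² - 22/3u + 22/3.
  leading term v²: no divisor's leading term divides it; move -⅔v² to the remainder.
  leading term u: no divisor's leading term divides it; move -22/3u to the remainder.
  leading term 1: no divisor's leading term divides it; move 22/3 to the remainder.
  remainder -⅔v² - 22/3u + 22/3 ≠ 0; add k_3 = -⅔v² - 22/3u + 22/3 to the basis.

S(h_1,k_3): lcm = uv². S = -11u² - 3/2uv - ⅙v² + 73/6u + 3/2v - 8/3.
  leading term u²: no divisor's leading term divides it; move -11u² to the remainder.
  leading term uv: no divisor's leading term divides it; move -3/2uv to the remainder.
  leading term v²: subtract (¼)·k_3 from -⅙v² + 73/6u + 3/2v - 8/3 → 14u + 3/2v - 9/2
  leading term u: no divisor's leading term divides it; move 14u to the remainder.
  leading term v: no divisor's leading term divides it; move 3/2v to the remainder.
  leading term 1: no divisor's leading term divides it; move -9/2 to the remainder.
  remainder -11u² - 3/2uv + 14u + 3/2v - 9/2 ≠ 0; add k_4 = -11u² - 3/2uv + 14u + 3/2v - 9/2 to the basis.

The other S-polynomials (S(h_2,k_3), S(h_1,k_4), S(h_2,k_4), S(k_3,k_4)) all reduce to 0 modulo the current basis, so we have a Gröbner basis.
Inter-reduce: drop elements whose leading term is divisible by another's, tail-reduce, and make monic.
Reduced Gröbner basis: {u² + 3/22uv - 14/11u - 3/22v + 9/22, v² + 11u - 11}.

Since the reduced bases disagree, the two ideals are not the same.
The choice of monomial ordering does not affect the verdict — as long as both bases are computed under the same ordering, their equality decides ideal equality.

No, the ideals differ.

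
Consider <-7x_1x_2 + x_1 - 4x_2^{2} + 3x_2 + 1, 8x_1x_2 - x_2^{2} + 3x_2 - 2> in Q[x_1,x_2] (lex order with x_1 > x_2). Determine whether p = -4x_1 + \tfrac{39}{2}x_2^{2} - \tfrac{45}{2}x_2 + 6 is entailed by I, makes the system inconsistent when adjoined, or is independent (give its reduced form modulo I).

Adjoining -4x_1 + \tfrac{39}{2}x_2^{2} - \tfrac{45}{2}x_2 + 6 makes the ideal the whole ring: the system is inconsistent.

First compute the reduced Gröbner basis of I by Buchberger's algorithm.
f_1 = -7x_1x_2 + x_1 - 4x_2^{2} + 3x_2 + 1, LT = x_1x_2.
f_2 = 8x_1x_2 - x_2^{2} + 3x_2 - 2, LT = x_1x_2.

S(f_1,f_2): lcm = x_1x_2. S = -\tfrac{1}{7}x_1 + \tfrac{39}{56}x_2^{2} - \tfrac{45}{56}x_2 + \tfrac{3}{28}.
  reduce S modulo (f_1, f_2):
  remainder -\tfrac{1}{7}x_1 + \tfrac{39}{56}x_2^{2} - \tfrac{45}{56}x_2 + \tfrac{3}{28} ≠ 0; add h_3 = -\tfrac{1}{7}x_1 + \tfrac{39}{56}x_2^{2} - \tfrac{45}{56}x_2 + \tfrac{3}{28} to the basis.

S(f_1,h_3): lcm = x_1x_2. S = -\tfrac{1}{7}x_1 + \tfrac{39}{8}x_2^{3} - \tfrac{283}{56}x_2^{2} + \tfrac{9}{28}x_2 - \tfrac{1}{7}.
  reduce S modulo (f_1, f_2, h_3):
  remainder \tfrac{39}{8}x_2^{3} - \tfrac{23}{4}x_2^{2} + \tfrac{9}{8}x_2 - \tfrac{1}{4} ≠ 0; add h_4 = \tfrac{39}{8}x_2^{3} - \tfrac{23}{4}x_2^{2} + \tfrac{9}{8}x_2 - \tfrac{1}{4} to the basis.

The other S-polynomials (S(f_2,h_3), S(f_1,h_4), S(f_2,h_4), S(h_3,h_4)) all reduce to 0 modulo the current basis, so we have a Gröbner basis.
Inter-reduce: drop elements whose leading term is divisible by another's, tail-reduce, and make monic.
Reduced Gröbner basis: {x_1 - \tfrac{39}{8}x_2^{2} + \tfrac{45}{8}x_2 - \tfrac{3}{4}, x_2^{3} - \tfrac{46}{39}x_2^{2} + \tfrac{3}{13}x_2 - \tfrac{2}{39}}.
Label its elements g_1 = x_1 - \tfrac{39}{8}x_2^{2} + \tfrac{45}{8}x_2 - \tfrac{3}{4}, g_2 = x_2^{3} - \tfrac{46}{39}x_2^{2} + \tfrac{3}{13}x_2 - \tfrac{2}{39}.

Reduce p = -4x_1 + \tfrac{39}{2}x_2^{2} - \tfrac{45}{2}x_2 + 6 modulo G:
  leading term x_1: subtract (-4)·g_1 from -4x_1 + \tfrac{39}{2}x_2^{2} - \tfrac{45}{2}x_2 + 6 → 3
  leading term 1: no divisor's leading term divides it; move 3 to the remainder.
  normal form = 3.
The normal form is nonzero, so p ∉ I. Since p minus its normal form lies in I, I + (p) = I + (r) where r = 3; decide whether this ideal is the whole ring.
Here r = 3 is a nonzero constant, hence a unit: 1 ∈ I + (p), the Gröbner basis of I + (p) is {1}, and the enlarged system has no common solution — adjoining p is inconsistent.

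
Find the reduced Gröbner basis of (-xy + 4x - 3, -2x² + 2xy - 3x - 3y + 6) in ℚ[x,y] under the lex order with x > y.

G = {x - ½y² + 2y - 5/2, y³ - 8y² + 21y - 14}

Buchberger's algorithm terminates because the ascending chain of leading-term ideals stabilizes.

f_1 = -xy + 4x - 3, LT = xy.
f_2 = -2x² + 2xy - 3x - 3y + 6, LT = x².

S(f_1,f_2): lcm = x²y. S = -4x² + xy² - 3/2xy + 3x - 3/2y² + 3y.
  leading term x²: subtract (2)·f_2 from -4x² + xy² - 3/2xy + 3x - 3/2y² + 3y → xy² - 11/2xy + 9x - 3/2y² + 9y - 12
  leading term xy²: subtract (-y)·f_1 from xy² - 11/2xy + 9x - 3/2y² + 9y - 12 → -3/2xy + 9x - 3/2y² + 6y - 12
  leading term xy: subtract (3/2)·f_1 from -3/2xy + 9x - 3/2y² + 6y - 12 → 3x - 3/2y² + 6y - 15/2
  leading term x: no divisor's leading term divides it; move 3x to the remainder.
  leading term y²: no divisor's leading term divides it; move -3/2y² to the remainder.
  leading term y: no divisor's leading term divides it; move 6y to the remainder.
  leading term 1: no divisor's leading term divides it; move -15/2 to the remainder.
  remainder 3x - 3/2y² + 6y - 15/2 ≠ 0; add g_3 = 3x - 3/2y² + 6y - 15/2 to the basis.

S(f_1,g_3): lcm = xy. S = -4x + ½y³ - 2y² + 5/2y + 3.
  leading term x: subtract (-4/3)·g_3 from -4x + ½y³ - 2y² + 5/2y + 3 → ½y³ - 4y² + 21/2y - 7
  leading term y³: no divisor's leading term divides it; move ½y³ to the remainder.
  leading term y²: no divisor's leading term divides it; move -4y² to the remainder.
  leading term y: no divisor's leading term divides it; move 21/2y to the remainder.
  leading term 1: no divisor's leading term divides it; move -7 to the remainder.
  remainder ½y³ - 4y² + 21/2y - 7 ≠ 0; add g_4 = ½y³ - 4y² + 21/2y - 7 to the basis.

The other S-polynomials (S(f_2,g_3), S(f_1,g_4), S(f_2,g_4), S(g_3,g_4)) all reduce to 0 modulo the current basis, so we have a Gröbner basis.
Inter-reduce: drop elements whose leading term is divisible by another's, tail-reduce, and make monic.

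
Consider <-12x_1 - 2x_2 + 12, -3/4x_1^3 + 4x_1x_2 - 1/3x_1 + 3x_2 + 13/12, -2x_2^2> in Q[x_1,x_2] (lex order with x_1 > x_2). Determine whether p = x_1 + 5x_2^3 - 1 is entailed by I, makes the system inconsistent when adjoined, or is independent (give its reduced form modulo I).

First compute the reduced Gröbner basis of I by Buchberger's algorithm.
f_1 = -12x_1 - 2x_2 + 12, LT = x_1.
f_2 = -3/4x_1^3 + 4x_1x_2 - 1/3x_1 + 3x_2 + 13/12, LT = x_1^3.
f_3 = -2x_2^2, LT = x_2^2.

S(f_1,f_2): lcm = x_1^3. S = 1/6x_1^2x_2 - x_1^2 + 16/3x_1x_2 - 4/9x_1 + 4x_2 + 13/9.
  leading term x_1^2x_2: subtract (-1/72x_1x_2)·f_1 from 1/6x_1^2x_2 - x_1^2 + 16/3x_1x_2 - 4/9x_1 + 4x_2 + 13/9 → -x_1^2 - 1/36x_1x_2^2 + 11/2x_1x_2 - 4/9x_1 + 4x_2 + 13/9
  leading term x_1^2: subtract (1/12x_1)·f_1 from -x_1^2 - 1/36x_1x_2^2 + 11/2x_1x_2 - 4/9x_1 + 4x_2 + 13/9 → -1/36x_1x_2^2 + 17/3x_1x_2 - 13/9x_1 + 4x_2 + 13/9
  leading term x_1x_2^2: subtract (1/432x_2^2)·f_1 from -1/36x_1x_2^2 + 17/3x_1x_2 - 13/9x_1 + 4x_2 + 13/9 → 17/3x_1x_2 - 13/9x_1 + 1/216x_2^3 - 1/36x_2^2 + 4x_2 + 13/9
  leading term x_1x_2: subtract (-17/36x_2)·f_1 from 17/3x_1x_2 - 13/9x_1 + 1/216x_2^3 - 1/36x_2^2 + 4x_2 + 13/9 → -13/9x_1 + 1/216x_2^3 - 35/36x_2^2 + 29/3x_2 + 13/9
  leading term x_1: subtract (13/108)·f_1 from -13/9x_1 + 1/216x_2^3 - 35/36x_2^2 + 29/3x_2 + 13/9 → 1/216x_2^3 - 35/36x_2^2 + 535/54x_2
  leading term x_2^3: subtract (-1/432x_2)·f_3 from 1/216x_2^3 - 35/36x_2^2 + 535/54x_2 → -35/36x_2^2 + 535/54x_2
  leading term x_2^2: subtract (35/72)·f_3 from -35/36x_2^2 + 535/54x_2 → 535/54x_2
  leading term x_2: no divisor's leading term divides it; move 535/54x_2 to the remainder.
  remainder 535/54x_2 ≠ 0; add h_4 = 535/54x_2 to the basis.

The other S-polynomials (S(f_1,f_3), S(f_2,f_3), S(f_1,h_4), S(f_2,h_4), S(f_3,h_4)) all reduce to 0 modulo the current basis, so we have a Gröbner basis.
Inter-reduce: drop elements whose leading term is divisible by another's, tail-reduce, and make monic.
Reduced Gröbner basis: {x_1 - 1, x_2}.
Label its elements g_1 = x_1 - 1, g_2 = x_2.

Reduce p = x_1 + 5x_2^3 - 1 modulo G:
  leading term x_1: subtract (1)·g_1 from x_1 + 5x_2^3 - 1 → 5x_2^3
  leading term x_2^3: subtract (5x_2^2)·g_2 from 5x_2^3 → 0
  normal form = 0.
Since the normal form is 0, p ∈ I.

x_1 + 5x_2^3 - 1 lies in I (it reduces to 0).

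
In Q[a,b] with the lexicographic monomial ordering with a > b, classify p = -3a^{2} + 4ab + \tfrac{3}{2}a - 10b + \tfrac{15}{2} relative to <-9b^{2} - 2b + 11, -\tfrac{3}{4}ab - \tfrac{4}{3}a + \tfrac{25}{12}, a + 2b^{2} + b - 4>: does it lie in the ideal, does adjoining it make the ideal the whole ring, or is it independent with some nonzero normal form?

-3a^{2} + 4ab + \tfrac{3}{2}a - 10b + \tfrac{15}{2} lies in I (it reduces to 0).

First compute the reduced Gröbner basis of I by Buchberger's algorithm.
f_1 = -9b^{2} - 2b + 11, LT = b^{2}.
f_2 = -\tfrac{3}{4}ab - \tfrac{4}{3}a + \tfrac{25}{12}, LT = ab.
f_3 = a + 2b^{2} + b - 4, LT = a.

S(f_1,f_2): lcm = ab^{2}. S = -\tfrac{14}{9}ab - \tfrac{11}{9}a + \tfrac{25}{9}b.
  leading term ab: subtract (\tfrac{56}{27})·f_2 from -\tfrac{14}{9}ab - \tfrac{11}{9}a + \tfrac{25}{9}b → \tfrac{125}{81}a + \tfrac{25}{9}b - \tfrac{350}{81}
  leading term a: subtract (\tfrac{125}{81})·f_3 from \tfrac{125}{81}a + \tfrac{25}{9}b - \tfrac{350}{81} → -\tfrac{250}{81}b^{2} + \tfrac{100}{81}b + \tfrac{50}{27}
  leading term b^{2}: subtract (\tfrac{250}{729})·f_1 from -\tfrac{250}{81}b^{2} + \tfrac{100}{81}b + \tfrac{50}{27} → \tfrac{1400}{729}b - \tfrac{1400}{729}
  leading term b: no divisor's leading term divides it; move \tfrac{1400}{729}b to the remainder.
  leading term 1: no divisor's leading term divides it; move -\tfrac{1400}{729} to the remainder.
  remainder \tfrac{1400}{729}b - \tfrac{1400}{729} ≠ 0; add h_4 = \tfrac{1400}{729}b - \tfrac{1400}{729} to the basis.

The other S-polynomials (S(f_1,f_3), S(f_2,f_3), S(f_1,h_4), S(f_2,h_4), S(f_3,h_4)) all reduce to 0 modulo the current basis, so we have a Gröbner basis.
Inter-reduce: drop elements whose leading term is divisible by another's, tail-reduce, and make monic.
Reduced Gröbner basis: {a - 1, b - 1}.
Label its elements g_1 = a - 1, g_2 = b - 1.

Reduce p = -3a^{2} + 4ab + \tfrac{3}{2}a - 10b + \tfrac{15}{2} modulo G:
  leading term a^{2}: subtract (-3a)·g_1 from -3a^{2} + 4ab + \tfrac{3}{2}a - 10b + \tfrac{15}{2} → 4ab - \tfrac{3}{2}a - 10b + \tfrac{15}{2}
  leading term ab: subtract (4b)·g_1 from 4ab - \tfrac{3}{2}a - 10b + \tfrac{15}{2} → -\tfrac{3}{2}a - 6b + \tfrac{15}{2}
  leading term a: subtract (-\tfrac{3}{2})·g_1 from -\tfrac{3}{2}a - 6b + \tfrac{15}{2} → -6b + 6
  leading term b: subtract (-6)·g_2 from -6b + 6 → 0
  normal form = 0.
Since the normal form is 0, p ∈ I.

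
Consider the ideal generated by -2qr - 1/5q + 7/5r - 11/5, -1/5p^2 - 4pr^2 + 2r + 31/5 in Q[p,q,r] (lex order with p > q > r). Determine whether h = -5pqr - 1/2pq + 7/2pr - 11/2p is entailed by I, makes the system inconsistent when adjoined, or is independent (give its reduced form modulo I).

-5pqr - 1/2pq + 7/2pr - 11/2p lies in I (it reduces to 0).

First compute the reduced Gröbner basis of I by Buchberger's algorithm.
f_1 = -2qr - 1/5q + 7/5r - 11/5, LT = qr.
f_2 = -1/5p^2 - 4pr^2 + 2r + 31/5, LT = p^2.

The S-polynomials (S(f_1,f_2)) all reduce to 0 modulo the current basis, so we have a Gröbner basis.
Inter-reduce: drop elements whose leading term is divisible by another's, tail-reduce, and make monic.
Reduced Gröbner basis: {p^2 + 20pr^2 - 10r - 31, qr + 1/10q - 7/10r + 11/10}.
Label its elements g_1 = p^2 + 20pr^2 - 10r - 31, g_2 = qr + 1/10q - 7/10r + 11/10.

Reduce h = -5pqr - 1/2pq + 7/2pr - 11/2p modulo G:
  leading term pqr: subtract (-5p)·g_2 from -5pqr - 1/2pq + 7/2pr - 11/2p → 0
  normal form = 0.
Since the normal form is 0, h ∈ I.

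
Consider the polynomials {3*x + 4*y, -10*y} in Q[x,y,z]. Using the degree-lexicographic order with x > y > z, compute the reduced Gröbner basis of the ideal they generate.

f_1 = 3*x + 4*y, LT = x.
f_2 = -10*y, LT = y.

S(f_1,f_2): leading monomials are coprime, so the S-polynomial reduces to 0 (Buchberger's first criterion).
Every S-polynomial of the final basis reduces to 0, so we have a Gröbner basis.

G = {x, y}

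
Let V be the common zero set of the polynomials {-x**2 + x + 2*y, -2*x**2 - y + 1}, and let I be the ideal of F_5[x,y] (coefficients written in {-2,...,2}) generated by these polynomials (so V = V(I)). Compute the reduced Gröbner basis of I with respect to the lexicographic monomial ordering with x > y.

G = {x + 2, y + 2}

The reduced Gröbner basis is the canonical form of the ideal for this ordering.

f_1 = -x**2 + x + 2*y, LT = x**2.
f_2 = -2*x**2 - y + 1, LT = x**2.

S(f_1,f_2): lcm = x**2. S = -x - 2.
  leading term x: no divisor's leading term divides it; move -x to the remainder.
  leading term 1: no divisor's leading term divides it; move -2 to the remainder.
  remainder -x - 2 ≠ 0; add g_3 = -x - 2 to the basis.

S(f_1,g_3): lcm = x**2. S = 2*x - 2*y.
  leading term x: subtract (-2)·g_3 from 2*x - 2*y → -2*y + 1
  leading term y: no divisor's leading term divides it; move -2*y to the remainder.
  leading term 1: no divisor's leading term divides it; move 1 to the remainder.
  remainder -2*y + 1 ≠ 0; add g_4 = -2*y + 1 to the basis.

The other S-polynomials (S(f_2,g_3), S(f_1,g_4), S(f_2,g_4), S(g_3,g_4)) all reduce to 0 modulo the current basis, so we have a Gröbner basis.
Inter-reduce: drop elements whose leading term is divisible by another's, tail-reduce, and make monic.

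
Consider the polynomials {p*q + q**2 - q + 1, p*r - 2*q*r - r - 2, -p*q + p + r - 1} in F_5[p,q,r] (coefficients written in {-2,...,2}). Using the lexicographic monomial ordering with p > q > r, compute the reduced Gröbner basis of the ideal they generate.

Buchberger's algorithm terminates because the ascending chain of leading-term ideals stabilizes.

f_1 = p*q + q**2 - q + 1, LT = p*q.
f_2 = p*r - 2*q*r - r - 2, LT = p*r.
f_3 = -p*q + p + r - 1, LT = p*q.

S(f_1,f_2): lcm = p*q*r. S = -2*q**2*r + 2*q + r.
  leading term q**2*r: no divisor's leading term divides it; move -2*q**2*r to the remainder.
  leading term q: no divisor's leading term divides it; move 2*q to the remainder.
  leading term r: no divisor's leading term divides it; move r to the remainder.
  remainder -2*q**2*r + 2*q + r ≠ 0; add g_4 = -2*q**2*r + 2*q + r to the basis.

S(f_1,f_3): lcm = p*q. S = p + q**2 - q + r.
  leading term p: no divisor's leading term divides it; move p to the remainder.
  leading term q**2: no divisor's leading term divides it; move q**2 to the remainder.
  leading term q: no divisor's leading term divides it; move -q to the remainder.
  leading term r: no divisor's leading term divides it; move r to the remainder.
  remainder p + q**2 - q + r ≠ 0; add g_5 = p + q**2 - q + r to the basis.

S(f_2,f_3): lcm = p*q*r. S = p*r - 2*q**2*r - q*r - 2*q + r**2 - r.
  leading term p*r: subtract (1)·f_2 from p*r - 2*q**2*r - q*r - 2*q + r**2 - r → -2*q**2*r + q*r - 2*q + r**2 + 2
  leading term q**2*r: subtract (1)·g_4 from -2*q**2*r + q*r - 2*q + r**2 + 2 → q*r + q + r**2 - r + 2
  leading term q*r: no divisor's leading term divides it; move q*r to the remainder.
  leading term q: no divisor's leading term divides it; move q to the remainder.
  leading term r**2: no divisor's leading term divides it; move r**2 to the remainder.
  leading term r: no divisor's leading term divides it; move -r to the remainder.
  leading term 1: no divisor's leading term divides it; move 2 to the remainder.
  remainder q*r + q + r**2 - r + 2 ≠ 0; add g_6 = q*r + q + r**2 - r + 2 to the basis.

S(f_3,g_4): lcm = p*q**2*r. S = -p*q*r + p*q - 2*p*r - q*r**2 + q*r.
  leading term p*q*r: subtract (-r)·f_1 from -p*q*r + p*q - 2*p*r - q*r**2 + q*r → p*q - 2*p*r + q**2*r - q*r**2 + r
  leading term p*q: subtract (1)·f_1 from p*q - 2*p*r + q**2*r - q*r**2 + r → -2*p*r + q**2*r - q**2 - q*r**2 + q + r - 1
  leading term p*r: subtract (-2)·f_2 from -2*p*r + q**2*r - q**2 - q*r**2 + q + r - 1 → q**2*r - q**2 - q*r**2 + q*r + q - r
  leading term q**2*r: subtract (2)·g_4 from q**2*r - q**2 - q*r**2 + q*r + q - r → -q**2 - q*r**2 + q*r + 2*q + 2*r
  leading term q**2: no divisor's leading term divides it; move -q**2 to the remainder.
  leading term q*r**2: subtract (-r)·g_6 from -q*r**2 + q*r + 2*q + 2*r → 2*q*r + 2*q + r**3 - r**2 - r
  leading term q*r: subtract (2)·g_6 from 2*q*r + 2*q + r**3 - r**2 - r → r**3 + 2*r**2 + r + 1
  leading term r**3: no divisor's leading term divides it; move r**3 to the remainder.
  leading term r**2: no divisor's leading term divides it; move 2*r**2 to the remainder.
  leading term r: no divisor's leading term divides it; move r to the remainder.
  leading term 1: no divisor's leading term divides it; move 1 to the remainder.
  remainder -q**2 + r**3 + 2*r**2 + r + 1 ≠ 0; add g_7 = -q**2 + r**3 + 2*r**2 + r + 1 to the basis.

S(f_1,g_5): lcm = p*q. S = -q**3 + 2*q**2 - q*r - q + 1.
  leading term q**3: subtract (q)·g_7 from -q**3 + 2*q**2 - q*r - q + 1 → 2*q**2 - q*r**3 - 2*q*r**2 - 2*q*r - 2*q + 1
  leading term q**2: subtract (-2)·g_7 from 2*q**2 - q*r**3 - 2*q*r**2 - 2*q*r - 2*q + 1 → -q*r**3 - 2*q*r**2 - 2*q*r - 2*q + 2*r**3 - r**2 + 2*r - 2
  leading term q*r**3: subtract (-r**2)·g_6 from -q*r**3 - 2*q*r**2 - 2*q*r - 2*q + 2*r**3 - r**2 + 2*r - 2 → -q*r**2 - 2*q*r - 2*q + r**4 + r**3 + r**2 + 2*r - 2
  leading term q*r**2: subtract (-r)·g_6 from -q*r**2 - 2*q*r - 2*q + r**4 + r**3 + r**2 + 2*r - 2 → -q*r - 2*q + r**4 + 2*r**3 - r - 2
  leading term q*r: subtract (-1)·g_6 from -q*r - 2*q + r**4 + 2*r**3 - r - 2 → -q + r**4 + 2*r**3 + r**2 - 2*r
  leading term q: no divisor's leading term divides it; move -q to the remainder.
  leading term r**4: no divisor's leading term divides it; move r**4 to the remainder.
  leading term r**3: no divisor's leading term divides it; move 2*r**3 to the remainder.
  leading term r**2: no divisor's leading term divides it; move r**2 to the remainder.
  leading term r: no divisor's leading term divides it; move -2*r to the remainder.
  remainder -q + r**4 + 2*r**3 + r**2 - 2*r ≠ 0; add g_8 = -q + r**4 + 2*r**3 + r**2 - 2*r to the basis.

S(f_1,g_8): lcm = p*q. S = p*r**4 + 2*p*r**3 + p*r**2 - 2*p*r + q**2 - q + 1.
  leading term p*r**4: subtract (r**3)·f_2 from p*r**4 + 2*p*r**3 + p*r**2 - 2*p*r + q**2 - q + 1 → 2*p*r**3 + p*r**2 - 2*p*r + q**2 + 2*q*r**4 - q + r**4 + 2*r**3 + 1
  leading term p*r**3: subtract (2*r**2)·f_2 from 2*p*r**3 + p*r**2 - 2*p*r + q**2 + 2*q*r**4 - q + r**4 + 2*r**3 + 1 → p*r**2 - 2*p*r + q**2 + 2*q*r**4 - q*r**3 - q + r**4 - r**3 - r**2 + 1
  leading term p*r**2: subtract (r)·f_2 from p*r**2 - 2*p*r + q**2 + 2*q*r**4 - q*r**3 - q + r**4 - r**3 - r**2 + 1 → -2*p*r + q**2 + 2*q*r**4 - q*r**3 + 2*q*r**2 - q + r**4 - r**3 + 2*r + 1
  leading term p*r: subtract (-2)·f_2 from -2*p*r + q**2 + 2*q*r**4 - q*r**3 + 2*q*r**2 - q + r**4 - r**3 + 2*r + 1 → q**2 + 2*q*r**4 - q*r**3 + 2*q*r**2 + q*r - q + r**4 - r**3 + 2
  leading term q**2: subtract (-1)·g_7 from q**2 + 2*q*r**4 - q*r**3 + 2*q*r**2 + q*r - q + r**4 - r**3 + 2 → 2*q*r**4 - q*r**3 + 2*q*r**2 + q*r - q + r**4 + 2*r**2 + r - 2
  leading term q*r**4: subtract (2*r**3)·g_6 from 2*q*r**4 - q*r**3 + 2*q*r**2 + q*r - q + r**4 + 2*r**2 + r - 2 → 2*q*r**3 + 2*q*r**2 + q*r - q - 2*r**5 - 2*r**4 + r**3 + 2*r**2 + r - 2
  leading term q*r**3: subtract (2*r**2)·g_6 from 2*q*r**3 + 2*q*r**2 + q*r - q - 2*r**5 - 2*r**4 + r**3 + 2*r**2 + r - 2 → q*r - q - 2*r**5 + r**4 - 2*r**3 - 2*r**2 + r - 2
  leading term q*r: subtract (1)·g_6 from q*r - q - 2*r**5 + r**4 - 2*r**3 - 2*r**2 + r - 2 → -2*q - 2*r**5 + r**4 - 2*r**3 + 2*r**2 + 2*r + 1
  leading term q: subtract (2)·g_8 from -2*q - 2*r**5 + r**4 - 2*r**3 + 2*r**2 + 2*r + 1 → -2*r**5 - r**4 - r**3 + r + 1
  leading term r**5: no divisor's leading term divides it; move -2*r**5 to the remainder.
  leading term r**4: no divisor's leading term divides it; move -r**4 to the remainder.
  leading term r**3: no divisor's leading term divides it; move -r**3 to the remainder.
  leading term r: no divisor's leading term divides it; move r to the remainder.
  leading term 1: no divisor's leading term divides it; move 1 to the remainder.
  remainder -2*r**5 - r**4 - r**3 + r + 1 ≠ 0; add g_9 = -2*r**5 - r**4 - r**3 + r + 1 to the basis.

The other S-polynomials (S(f_1,g_4), S(f_2,g_4), S(f_2,g_5), S(f_3,g_5), S(g_4,g_5), S(f_1,g_6), S(f_2,g_6), S(f_3,g_6), S(g_4,g_6), S(g_5,g_6), S(f_1,g_7), S(f_2,g_7), S(f_3,g_7), S(g_4,g_7), S(g_5,g_7), S(g_6,g_7), S(f_2,g_8), S(f_3,g_8), S(g_4,g_8), S(g_5,g_8), S(g_6,g_8), S(g_7,g_8), S(f_1,g_9), S(f_2,g_9), S(f_3,g_9), S(g_4,g_9), S(g_5,g_9), S(g_6,g_9), S(g_7,g_9), S(g_8,g_9)) all reduce to 0 modulo the current basis, so we have a Gröbner basis.
Inter-reduce: drop elements whose leading term is divisible by another's, tail-reduce, and make monic.

G = {p - r**4 - r**3 + r**2 - r + 1, q - r**4 - 2*r**3 - r**2 + 2*r, r**5 - 2*r**4 - 2*r**3 + 2*r + 2}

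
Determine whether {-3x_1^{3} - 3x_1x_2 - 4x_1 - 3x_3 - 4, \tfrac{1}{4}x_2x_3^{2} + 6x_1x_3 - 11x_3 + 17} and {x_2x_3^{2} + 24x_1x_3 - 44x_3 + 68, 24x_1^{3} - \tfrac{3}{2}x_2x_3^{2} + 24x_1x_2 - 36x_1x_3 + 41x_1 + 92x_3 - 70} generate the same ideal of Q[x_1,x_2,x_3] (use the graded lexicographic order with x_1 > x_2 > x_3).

Since reduced Gröbner bases are canonical representatives of ideals under a given ordering, it suffices to compute and compare them.
Buchberger on the first generating set:
f_1 = -3x_1^{3} - 3x_1x_2 - 4x_1 - 3x_3 - 4, LT = x_1^{3}.
f_2 = \tfrac{1}{4}x_2x_3^{2} + 6x_1x_3 - 11x_3 + 17, LT = x_2x_3^{2}.

The S-polynomials (S(f_1,f_2)) all reduce to 0 modulo the current basis, so we have a Gröbner basis.
Inter-reduce: drop elements whose leading term is divisible by another's, tail-reduce, and make monic.
Reduced Gröbner basis: {x_1^{3} + x_1x_2 + \tfrac{4}{3}x_1 + x_3 + \tfrac{4}{3}, x_2x_3^{2} + 24x_1x_3 - 44x_3 + 68}.

Buchberger on the second generating set:
h_1 = x_2x_3^{2} + 24x_1x_3 - 44x_3 + 68, LT = x_2x_3^{2}.
h_2 = 24x_1^{3} - \tfrac{3}{2}x_2x_3^{2} + 24x_1x_2 - 36x_1x_3 + 41x_1 + 92x_3 - 70, LT = x_1^{3}.

The S-polynomials (S(h_1,h_2)) all reduce to 0 modulo the current basis, so we have a Gröbner basis.
Inter-reduce: drop elements whose leading term is divisible by another's, tail-reduce, and make monic.
Reduced Gröbner basis: {x_1^{3} + x_1x_2 + \tfrac{41}{24}x_1 + \tfrac{13}{12}x_3 + \tfrac{4}{3}, x_2x_3^{2} + 24x_1x_3 - 44x_3 + 68}.

Since the reduced bases disagree, the two ideals are not the same.

No, the ideals differ.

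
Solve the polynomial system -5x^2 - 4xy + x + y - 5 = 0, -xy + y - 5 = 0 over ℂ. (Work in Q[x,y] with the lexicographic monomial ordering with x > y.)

Compute a lex Gröbner basis by Buchberger's algorithm.
f_1 = -5x^2 - 4xy + x + y - 5, LT = x^2.
f_2 = -xy + y - 5, LT = xy.

S(f_1,f_2): lcm = x^2y. S = 4/5xy^2 + 4/5xy - 5x - 1/5y^2 + y.
  leading term xy^2: subtract (-4/5y)·f_2 from 4/5xy^2 + 4/5xy - 5x - 1/5y^2 + y → 4/5xy - 5x + 3/5y^2 - 3y
  leading term xy: subtract (-4/5)·f_2 from 4/5xy - 5x + 3/5y^2 - 3y → -5x + 3/5y^2 - 11/5y - 4
  leading term x: no divisor's leading term divides it; move -5x to the remainder.
  leading term y^2: no divisor's leading term divides it; move 3/5y^2 to the remainder.
  leading term y: no divisor's leading term divides it; move -11/5y to the remainder.
  leading term 1: no divisor's leading term divides it; move -4 to the remainder.
  remainder -5x + 3/5y^2 - 11/5y - 4 ≠ 0; add h_3 = -5x + 3/5y^2 - 11/5y - 4 to the basis.

S(f_2,h_3): lcm = xy. S = 3/25y^3 - 11/25y^2 - 9/5y + 5.
  leading term y^3: no divisor's leading term divides it; move 3/25y^3 to the remainder.
  leading term y^2: no divisor's leading term divides it; move -11/25y^2 to the remainder.
  leading term y: no divisor's leading term divides it; move -9/5y to the remainder.
  leading term 1: no divisor's leading term divides it; move 5 to the remainder.
  remainder 3/25y^3 - 11/25y^2 - 9/5y + 5 ≠ 0; add h_4 = 3/25y^3 - 11/25y^2 - 9/5y + 5 to the basis.

The other S-polynomials (S(f_1,h_3), S(f_1,h_4), S(f_2,h_4), S(h_3,h_4)) all reduce to 0 modulo the current basis, so we have a Gröbner basis.
Inter-reduce: drop elements whose leading term is divisible by another's, tail-reduce, and make monic.
Reduced Gröbner basis: {x - 3/25y^2 + 11/25y + 4/5, y^3 - 11/3y^2 - 15y + 125/3}.

The lex basis is triangular: the last element involves only y. Solving y^3 - 11/3y^2 - 15y + 125/3 = 0 gives y ∈ {5, -2/3 + sqrt(79)/3, -sqrt(79)/3 - 2/3}; substituting each value into the earlier elements determines the remaining variables.
  y = 5: the earlier basis element becomes x = 0, giving x = 0 — point (0, 5).
  y = -2/3 + sqrt(79)/3: the earlier basis element becomes x - 3/5 + sqrt(79)/5 = 0, giving x = 3/5 - sqrt(79)/5 — point (3/5 - sqrt(79)/5, -2/3 + sqrt(79)/3).
  y = -sqrt(79)/3 - 2/3: the earlier basis element becomes x - sqrt(79)/5 - 3/5 = 0, giving x = 3/5 + sqrt(79)/5 — point (3/5 + sqrt(79)/5, -sqrt(79)/3 - 2/3).
Each listed point satisfies every original equation (direct substitution).

{(0, 5), (3/5 - sqrt(79)/5, -2/3 + sqrt(79)/3), (3/5 + sqrt(79)/5, -sqrt(79)/3 - 2/3)}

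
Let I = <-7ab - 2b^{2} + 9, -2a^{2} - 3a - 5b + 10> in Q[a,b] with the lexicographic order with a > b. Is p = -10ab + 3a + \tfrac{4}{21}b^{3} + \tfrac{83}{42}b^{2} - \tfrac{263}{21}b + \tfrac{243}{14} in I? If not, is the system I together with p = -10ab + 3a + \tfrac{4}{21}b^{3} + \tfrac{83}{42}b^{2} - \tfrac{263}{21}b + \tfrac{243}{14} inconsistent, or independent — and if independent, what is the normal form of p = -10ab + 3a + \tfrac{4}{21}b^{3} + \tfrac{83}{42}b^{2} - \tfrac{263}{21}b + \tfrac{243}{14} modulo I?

-10ab + 3a + \tfrac{4}{21}b^{3} + \tfrac{83}{42}b^{2} - \tfrac{263}{21}b + \tfrac{243}{14} lies in I (it reduces to 0).

First compute the reduced Gröbner basis of I by Buchberger's algorithm.
f_1 = -7ab - 2b^{2} + 9, LT = ab.
f_2 = -2a^{2} - 3a - 5b + 10, LT = a^{2}.

S(f_1,f_2): lcm = a^{2}b. S = \tfrac{2}{7}ab^{2} - \tfrac{3}{2}ab - \tfrac{9}{7}a - \tfrac{5}{2}b^{2} + 5b.
  reduce S modulo (f_1, f_2):
  remainder -\tfrac{9}{7}a - \tfrac{4}{49}b^{3} - \tfrac{29}{14}b^{2} + \tfrac{263}{49}b - \tfrac{27}{14} ≠ 0; add h_3 = -\tfrac{9}{7}a - \tfrac{4}{49}b^{3} - \tfrac{29}{14}b^{2} + \tfrac{263}{49}b - \tfrac{27}{14} to the basis.

S(f_1,h_3): lcm = ab. S = -\tfrac{4}{63}b^{4} - \tfrac{29}{18}b^{3} + \tfrac{281}{63}b^{2} - \tfrac{3}{2}b - \tfrac{9}{7}.
  reduce S modulo (f_1, f_2, h_3):
  remainder -\tfrac{4}{63}b^{4} - \tfrac{29}{18}b^{3} + \tfrac{281}{63}b^{2} - \tfrac{3}{2}b - \tfrac{9}{7} ≠ 0; add h_4 = -\tfrac{4}{63}b^{4} - \tfrac{29}{18}b^{3} + \tfrac{281}{63}b^{2} - \tfrac{3}{2}b - \tfrac{9}{7} to the basis.

The other S-polynomials (S(f_2,h_3), S(f_1,h_4), S(f_2,h_4), S(h_3,h_4)) all reduce to 0 modulo the current basis, so we have a Gröbner basis.
Inter-reduce: drop elements whose leading term is divisible by another's, tail-reduce, and make monic.
Reduced Gröbner basis: {a + \tfrac{4}{63}b^{3} + \tfrac{29}{18}b^{2} - \tfrac{263}{63}b + \tfrac{3}{2}, b^{4} + \tfrac{203}{8}b^{3} - \tfrac{281}{4}b^{2} + \tfrac{189}{8}b + \tfrac{81}{4}}.
Label its elements g_1 = a + \tfrac{4}{63}b^{3} + \tfrac{29}{18}b^{2} - \tfrac{263}{63}b + \tfrac{3}{2}, g_2 = b^{4} + \tfrac{203}{8}b^{3} - \tfrac{281}{4}b^{2} + \tfrac{189}{8}b + \tfrac{81}{4}.

Reduce p = -10ab + 3a + \tfrac{4}{21}b^{3} + \tfrac{83}{42}b^{2} - \tfrac{263}{21}b + \tfrac{243}{14} modulo G:
  leading term ab: subtract (-10b)·g_1 from -10ab + 3a + \tfrac{4}{21}b^{3} + \tfrac{83}{42}b^{2} - \tfrac{263}{21}b + \tfrac{243}{14} → 3a + \tfrac{40}{63}b^{4} + \tfrac{1027}{63}b^{3} - \tfrac{5011}{126}b^{2} + \tfrac{52}{21}b + \tfrac{243}{14}
  leading term a: subtract (3)·g_1 from 3a + \tfrac{40}{63}b^{4} + \tfrac{1027}{63}b^{3} - \tfrac{5011}{126}b^{2} + \tfrac{52}{21}b + \tfrac{243}{14} → \tfrac{40}{63}b^{4} + \tfrac{145}{9}b^{3} - \tfrac{2810}{63}b^{2} + 15b + \tfrac{90}{7}
  leading term b^{4}: subtract (\tfrac{40}{63})·g_2 from \tfrac{40}{63}b^{4} + \tfrac{145}{9}b^{3} - \tfrac{2810}{63}b^{2} + 15b + \tfrac{90}{7} → 0
  normal form = 0.
Since the normal form is 0, p ∈ I.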